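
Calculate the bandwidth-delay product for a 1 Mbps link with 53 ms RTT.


BDP = bandwidth * RTT
= 1 Mbps * 53 ms
= 1 * 1e6 * 53 / 1000 bits
= 53000 bits
= 6625 bytes
= 6.4697 KB
BDP = 53000 bits (6625 bytes)


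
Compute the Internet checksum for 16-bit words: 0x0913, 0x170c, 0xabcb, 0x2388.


Sum all words (with carry folding):
+ 0x0913 = 0x0913
+ 0x170c = 0x201f
+ 0xabcb = 0xcbea
+ 0x2388 = 0xef72
One's complement: ~0xef72
Checksum = 0x108d


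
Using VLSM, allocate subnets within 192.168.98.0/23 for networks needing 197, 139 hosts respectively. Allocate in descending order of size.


197 hosts -> /24 (254 usable): 192.168.98.0/24
139 hosts -> /24 (254 usable): 192.168.99.0/24
Allocation: 192.168.98.0/24 (197 hosts, 254 usable); 192.168.99.0/24 (139 hosts, 254 usable)


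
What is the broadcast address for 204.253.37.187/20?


Network: 204.253.32.0/20
Host bits = 12
Set all host bits to 1:
Broadcast: 204.253.47.255


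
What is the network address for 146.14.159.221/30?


IP:   10010010.00001110.10011111.11011101
Mask: 11111111.11111111.11111111.11111100
AND operation:
Net:  10010010.00001110.10011111.11011100
Network: 146.14.159.220/30


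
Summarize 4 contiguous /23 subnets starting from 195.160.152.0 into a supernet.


Original prefix: /23
Number of subnets: 4 = 2^2
New prefix = 23 - 2 = 21
Supernet: 195.160.152.0/21


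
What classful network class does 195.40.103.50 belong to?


First octet: 195
Binary: 11000011
110xxxxx -> Class C (192-223)
Class C, default mask 255.255.255.0 (/24)


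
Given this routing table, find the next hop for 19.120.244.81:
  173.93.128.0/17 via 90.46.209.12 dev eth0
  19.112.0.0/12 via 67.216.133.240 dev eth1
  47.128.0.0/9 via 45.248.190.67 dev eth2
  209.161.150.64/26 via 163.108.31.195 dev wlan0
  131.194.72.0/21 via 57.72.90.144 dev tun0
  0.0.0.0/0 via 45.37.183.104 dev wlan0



Longest prefix match for 19.120.244.81:
  /17 173.93.128.0: no
  /12 19.112.0.0: MATCH
  /9 47.128.0.0: no
  /26 209.161.150.64: no
  /21 131.194.72.0: no
  /0 0.0.0.0: MATCH
Selected: next-hop 67.216.133.240 via eth1 (matched /12)


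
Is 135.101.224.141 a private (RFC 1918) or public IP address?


RFC 1918 private ranges:
  10.0.0.0/8 (10.0.0.0 - 10.255.255.255)
  172.16.0.0/12 (172.16.0.0 - 172.31.255.255)
  192.168.0.0/16 (192.168.0.0 - 192.168.255.255)
Public (not in any RFC 1918 range)


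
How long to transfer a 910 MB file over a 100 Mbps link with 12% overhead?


Effective throughput = 100 * (1 - 12/100) = 88 Mbps
File size in Mb = 910 * 8 = 7280 Mb
Time = 7280 / 88
Time = 82.7273 seconds


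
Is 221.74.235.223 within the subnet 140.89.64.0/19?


Subnet network: 140.89.64.0
Test IP AND mask: 221.74.224.0
No, 221.74.235.223 is not in 140.89.64.0/19


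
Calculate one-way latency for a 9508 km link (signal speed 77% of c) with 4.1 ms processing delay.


Speed = 0.77 * 3e5 km/s = 231000 km/s
Propagation delay = 9508 / 231000 = 0.0412 s = 41.1602 ms
Processing delay = 4.1 ms
Total one-way latency = 45.2602 ms


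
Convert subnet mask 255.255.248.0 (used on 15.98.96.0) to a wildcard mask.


Subnet mask: 255.255.248.0
Wildcard = 255.255.255.255 - subnet mask
255 - 255 = 0
255 - 255 = 0
255 - 248 = 7
255 - 0 = 255
Wildcard: 0.0.7.255


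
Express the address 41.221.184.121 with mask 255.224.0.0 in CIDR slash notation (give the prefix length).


Binary: 11111111.11100000.00000000.00000000
Count leading 1s
Prefix: /11


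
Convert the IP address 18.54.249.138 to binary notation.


18 = 00010010
54 = 00110110
249 = 11111001
138 = 10001010
Binary: 00010010.00110110.11111001.10001010


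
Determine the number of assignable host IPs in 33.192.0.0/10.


Host bits = 32 - 10 = 22
Total addresses = 2^22 = 4194304
Usable = total - 2 (network and broadcast)
Usable hosts: 4194302


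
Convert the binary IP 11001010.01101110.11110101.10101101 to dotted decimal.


11001010 = 202
01101110 = 110
11110101 = 245
10101101 = 173
IP: 202.110.245.173


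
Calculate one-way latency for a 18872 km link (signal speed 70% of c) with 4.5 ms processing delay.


Speed = 0.7 * 3e5 km/s = 210000 km/s
Propagation delay = 18872 / 210000 = 0.0899 s = 89.8667 ms
Processing delay = 4.5 ms
Total one-way latency = 94.3667 ms


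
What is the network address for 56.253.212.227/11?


IP:   00111000.11111101.11010100.11100011
Mask: 11111111.11100000.00000000.00000000
AND operation:
Net:  00111000.11100000.00000000.00000000
Network: 56.224.0.0/11


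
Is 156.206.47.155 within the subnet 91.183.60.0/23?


Subnet network: 91.183.60.0
Test IP AND mask: 156.206.46.0
No, 156.206.47.155 is not in 91.183.60.0/23


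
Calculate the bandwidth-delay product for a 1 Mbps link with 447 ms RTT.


BDP = bandwidth * RTT
= 1 Mbps * 447 ms
= 1 * 1e6 * 447 / 1000 bits
= 447000 bits
= 55875 bytes
= 54.5654 KB
BDP = 447000 bits (55875 bytes)


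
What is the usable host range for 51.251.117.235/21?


Network: 51.251.112.0
Broadcast: 51.251.119.255
First usable = network + 1
Last usable = broadcast - 1
Range: 51.251.112.1 to 51.251.119.254


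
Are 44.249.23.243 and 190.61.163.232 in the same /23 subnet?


Mask: 255.255.254.0
44.249.23.243 AND mask = 44.249.22.0
190.61.163.232 AND mask = 190.61.162.0
No, different subnets (44.249.22.0 vs 190.61.162.0)


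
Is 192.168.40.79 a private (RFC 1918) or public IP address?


RFC 1918 private ranges:
  10.0.0.0/8 (10.0.0.0 - 10.255.255.255)
  172.16.0.0/12 (172.16.0.0 - 172.31.255.255)
  192.168.0.0/16 (192.168.0.0 - 192.168.255.255)
Private (in 192.168.0.0/16)


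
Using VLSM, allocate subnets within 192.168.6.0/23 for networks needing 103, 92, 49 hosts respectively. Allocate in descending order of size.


103 hosts -> /25 (126 usable): 192.168.6.0/25
92 hosts -> /25 (126 usable): 192.168.6.128/25
49 hosts -> /26 (62 usable): 192.168.7.0/26
Allocation: 192.168.6.0/25 (103 hosts, 126 usable); 192.168.6.128/25 (92 hosts, 126 usable); 192.168.7.0/26 (49 hosts, 62 usable)


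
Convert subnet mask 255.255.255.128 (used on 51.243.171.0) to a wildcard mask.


Subnet mask: 255.255.255.128
Wildcard = 255.255.255.255 - subnet mask
255 - 255 = 0
255 - 255 = 0
255 - 255 = 0
255 - 128 = 127
Wildcard: 0.0.0.127


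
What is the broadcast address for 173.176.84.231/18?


Network: 173.176.64.0/18
Host bits = 14
Set all host bits to 1:
Broadcast: 173.176.127.255


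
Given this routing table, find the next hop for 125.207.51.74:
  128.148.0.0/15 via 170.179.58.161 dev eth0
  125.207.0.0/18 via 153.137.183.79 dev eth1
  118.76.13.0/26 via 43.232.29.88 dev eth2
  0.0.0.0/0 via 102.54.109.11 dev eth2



Longest prefix match for 125.207.51.74:
  /15 128.148.0.0: no
  /18 125.207.0.0: MATCH
  /26 118.76.13.0: no
  /0 0.0.0.0: MATCH
Selected: next-hop 153.137.183.79 via eth1 (matched /18)


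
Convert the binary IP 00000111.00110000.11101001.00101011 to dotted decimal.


00000111 = 7
00110000 = 48
11101001 = 233
00101011 = 43
IP: 7.48.233.43


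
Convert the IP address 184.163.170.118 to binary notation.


184 = 10111000
163 = 10100011
170 = 10101010
118 = 01110110
Binary: 10111000.10100011.10101010.01110110


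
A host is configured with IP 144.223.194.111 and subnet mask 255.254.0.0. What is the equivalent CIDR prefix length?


Binary: 11111111.11111110.00000000.00000000
Count leading 1s
Prefix: /15


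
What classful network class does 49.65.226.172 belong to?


First octet: 49
Binary: 00110001
0xxxxxxx -> Class A (1-126)
Class A, default mask 255.0.0.0 (/8)


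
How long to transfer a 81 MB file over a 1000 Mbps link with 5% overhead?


Effective throughput = 1000 * (1 - 5/100) = 950 Mbps
File size in Mb = 81 * 8 = 648 Mb
Time = 648 / 950
Time = 0.6821 seconds


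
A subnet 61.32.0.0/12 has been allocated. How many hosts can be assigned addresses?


Host bits = 32 - 12 = 20
Total addresses = 2^20 = 1048576
Usable = total - 2 (network and broadcast)
Usable hosts: 1048574


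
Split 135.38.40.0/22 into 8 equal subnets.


New prefix = 22 + 3 = 25
Each subnet has 128 addresses
  135.38.40.0/25
  135.38.40.128/25
  135.38.41.0/25
  135.38.41.128/25
  135.38.42.0/25
  135.38.42.128/25
  135.38.43.0/25
  135.38.43.128/25
Subnets: 135.38.40.0/25, 135.38.40.128/25, 135.38.41.0/25, 135.38.41.128/25, 135.38.42.0/25, 135.38.42.128/25, 135.38.43.0/25, 135.38.43.128/25


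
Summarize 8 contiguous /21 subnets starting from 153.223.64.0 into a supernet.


Original prefix: /21
Number of subnets: 8 = 2^3
New prefix = 21 - 3 = 18
Supernet: 153.223.64.0/18


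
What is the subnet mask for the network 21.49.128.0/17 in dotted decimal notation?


/17 means 17 network bits, 15 host bits
Binary: 11111111111111111000000000000000
Mask: 255.255.128.0


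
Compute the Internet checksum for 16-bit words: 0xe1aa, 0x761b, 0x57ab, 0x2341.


Sum all words (with carry folding):
+ 0xe1aa = 0xe1aa
+ 0x761b = 0x57c6
+ 0x57ab = 0xaf71
+ 0x2341 = 0xd2b2
One's complement: ~0xd2b2
Checksum = 0x2d4d


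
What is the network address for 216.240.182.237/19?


IP:   11011000.11110000.10110110.11101101
Mask: 11111111.11111111.11100000.00000000
AND operation:
Net:  11011000.11110000.10100000.00000000
Network: 216.240.160.0/19


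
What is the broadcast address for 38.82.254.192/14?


Network: 38.80.0.0/14
Host bits = 18
Set all host bits to 1:
Broadcast: 38.83.255.255


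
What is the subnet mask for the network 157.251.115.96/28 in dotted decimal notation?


/28 means 28 network bits, 4 host bits
Binary: 11111111111111111111111111110000
Mask: 255.255.255.240


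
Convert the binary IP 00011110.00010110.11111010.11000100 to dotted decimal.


00011110 = 30
00010110 = 22
11111010 = 250
11000100 = 196
IP: 30.22.250.196


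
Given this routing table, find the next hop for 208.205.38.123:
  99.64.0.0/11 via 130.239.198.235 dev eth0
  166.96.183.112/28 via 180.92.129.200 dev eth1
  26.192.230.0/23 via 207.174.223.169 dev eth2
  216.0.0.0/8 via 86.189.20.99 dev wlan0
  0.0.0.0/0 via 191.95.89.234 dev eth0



Longest prefix match for 208.205.38.123:
  /11 99.64.0.0: no
  /28 166.96.183.112: no
  /23 26.192.230.0: no
  /8 216.0.0.0: no
  /0 0.0.0.0: MATCH
Selected: next-hop 191.95.89.234 via eth0 (matched /0)


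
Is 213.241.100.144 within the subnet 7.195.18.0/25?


Subnet network: 7.195.18.0
Test IP AND mask: 213.241.100.128
No, 213.241.100.144 is not in 7.195.18.0/25


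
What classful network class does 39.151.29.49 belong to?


First octet: 39
Binary: 00100111
0xxxxxxx -> Class A (1-126)
Class A, default mask 255.0.0.0 (/8)


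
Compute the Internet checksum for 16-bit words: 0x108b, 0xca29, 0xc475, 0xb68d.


Sum all words (with carry folding):
+ 0x108b = 0x108b
+ 0xca29 = 0xdab4
+ 0xc475 = 0x9f2a
+ 0xb68d = 0x55b8
One's complement: ~0x55b8
Checksum = 0xaa47


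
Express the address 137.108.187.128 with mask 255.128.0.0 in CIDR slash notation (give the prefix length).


Binary: 11111111.10000000.00000000.00000000
Count leading 1s
Prefix: /9


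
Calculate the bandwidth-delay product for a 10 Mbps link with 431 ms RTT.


BDP = bandwidth * RTT
= 10 Mbps * 431 ms
= 10 * 1e6 * 431 / 1000 bits
= 4310000 bits
= 538750 bytes
= 526.123 KB
BDP = 4310000 bits (538750 bytes)


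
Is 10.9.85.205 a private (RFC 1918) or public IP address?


RFC 1918 private ranges:
  10.0.0.0/8 (10.0.0.0 - 10.255.255.255)
  172.16.0.0/12 (172.16.0.0 - 172.31.255.255)
  192.168.0.0/16 (192.168.0.0 - 192.168.255.255)
Private (in 10.0.0.0/8)


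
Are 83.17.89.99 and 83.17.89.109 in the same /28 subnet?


Mask: 255.255.255.240
83.17.89.99 AND mask = 83.17.89.96
83.17.89.109 AND mask = 83.17.89.96
Yes, same subnet (83.17.89.96)


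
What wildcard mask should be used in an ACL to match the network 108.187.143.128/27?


Subnet mask: 255.255.255.224
Wildcard = 255.255.255.255 - subnet mask
255 - 255 = 0
255 - 255 = 0
255 - 255 = 0
255 - 224 = 31
Wildcard: 0.0.0.31


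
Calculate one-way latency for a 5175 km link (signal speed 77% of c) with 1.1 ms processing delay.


Speed = 0.77 * 3e5 km/s = 231000 km/s
Propagation delay = 5175 / 231000 = 0.0224 s = 22.4026 ms
Processing delay = 1.1 ms
Total one-way latency = 23.5026 ms


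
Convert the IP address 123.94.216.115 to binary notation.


123 = 01111011
94 = 01011110
216 = 11011000
115 = 01110011
Binary: 01111011.01011110.11011000.01110011


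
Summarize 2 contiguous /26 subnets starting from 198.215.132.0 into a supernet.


Original prefix: /26
Number of subnets: 2 = 2^1
New prefix = 26 - 1 = 25
Supernet: 198.215.132.0/25


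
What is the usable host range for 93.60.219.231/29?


Network: 93.60.219.224
Broadcast: 93.60.219.231
First usable = network + 1
Last usable = broadcast - 1
Range: 93.60.219.225 to 93.60.219.230


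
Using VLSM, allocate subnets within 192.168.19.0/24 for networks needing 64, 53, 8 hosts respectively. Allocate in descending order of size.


64 hosts -> /25 (126 usable): 192.168.19.0/25
53 hosts -> /26 (62 usable): 192.168.19.128/26
8 hosts -> /28 (14 usable): 192.168.19.192/28
Allocation: 192.168.19.0/25 (64 hosts, 126 usable); 192.168.19.128/26 (53 hosts, 62 usable); 192.168.19.192/28 (8 hosts, 14 usable)


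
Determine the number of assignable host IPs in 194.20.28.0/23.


Host bits = 32 - 23 = 9
Total addresses = 2^9 = 512
Usable = total - 2 (network and broadcast)
Usable hosts: 510


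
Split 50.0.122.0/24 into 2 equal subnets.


New prefix = 24 + 1 = 25
Each subnet has 128 addresses
  50.0.122.0/25
  50.0.122.128/25
Subnets: 50.0.122.0/25, 50.0.122.128/25


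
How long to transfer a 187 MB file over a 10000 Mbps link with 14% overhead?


Effective throughput = 10000 * (1 - 14/100) = 8600 Mbps
File size in Mb = 187 * 8 = 1496 Mb
Time = 1496 / 8600
Time = 0.174 seconds


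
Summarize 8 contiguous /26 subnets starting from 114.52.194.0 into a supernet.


Original prefix: /26
Number of subnets: 8 = 2^3
New prefix = 26 - 3 = 23
Supernet: 114.52.194.0/23


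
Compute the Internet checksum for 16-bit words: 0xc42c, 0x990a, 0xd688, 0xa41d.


Sum all words (with carry folding):
+ 0xc42c = 0xc42c
+ 0x990a = 0x5d37
+ 0xd688 = 0x33c0
+ 0xa41d = 0xd7dd
One's complement: ~0xd7dd
Checksum = 0x2822


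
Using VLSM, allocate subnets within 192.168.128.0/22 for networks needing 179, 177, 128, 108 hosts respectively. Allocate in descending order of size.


179 hosts -> /24 (254 usable): 192.168.128.0/24
177 hosts -> /24 (254 usable): 192.168.129.0/24
128 hosts -> /24 (254 usable): 192.168.130.0/24
108 hosts -> /25 (126 usable): 192.168.131.0/25
Allocation: 192.168.128.0/24 (179 hosts, 254 usable); 192.168.129.0/24 (177 hosts, 254 usable); 192.168.130.0/24 (128 hosts, 254 usable); 192.168.131.0/25 (108 hosts, 126 usable)


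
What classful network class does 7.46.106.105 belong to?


First octet: 7
Binary: 00000111
0xxxxxxx -> Class A (1-126)
Class A, default mask 255.0.0.0 (/8)


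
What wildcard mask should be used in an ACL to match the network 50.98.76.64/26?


Subnet mask: 255.255.255.192
Wildcard = 255.255.255.255 - subnet mask
255 - 255 = 0
255 - 255 = 0
255 - 255 = 0
255 - 192 = 63
Wildcard: 0.0.0.63


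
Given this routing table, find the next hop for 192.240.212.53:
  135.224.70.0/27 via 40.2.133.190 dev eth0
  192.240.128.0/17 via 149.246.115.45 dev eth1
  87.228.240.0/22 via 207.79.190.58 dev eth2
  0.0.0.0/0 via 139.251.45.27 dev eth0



Longest prefix match for 192.240.212.53:
  /27 135.224.70.0: no
  /17 192.240.128.0: MATCH
  /22 87.228.240.0: no
  /0 0.0.0.0: MATCH
Selected: next-hop 149.246.115.45 via eth1 (matched /17)


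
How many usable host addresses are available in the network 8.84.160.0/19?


Host bits = 32 - 19 = 13
Total addresses = 2^13 = 8192
Usable = total - 2 (network and broadcast)
Usable hosts: 8190


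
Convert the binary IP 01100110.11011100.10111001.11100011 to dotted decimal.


01100110 = 102
11011100 = 220
10111001 = 185
11100011 = 227
IP: 102.220.185.227


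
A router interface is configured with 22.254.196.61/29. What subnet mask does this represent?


/29 means 29 network bits, 3 host bits
Binary: 11111111111111111111111111111000
Mask: 255.255.255.248


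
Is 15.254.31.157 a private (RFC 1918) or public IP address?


RFC 1918 private ranges:
  10.0.0.0/8 (10.0.0.0 - 10.255.255.255)
  172.16.0.0/12 (172.16.0.0 - 172.31.255.255)
  192.168.0.0/16 (192.168.0.0 - 192.168.255.255)
Public (not in any RFC 1918 range)


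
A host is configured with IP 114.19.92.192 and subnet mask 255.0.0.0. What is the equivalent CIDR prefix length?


Binary: 11111111.00000000.00000000.00000000
Count leading 1s
Prefix: /8


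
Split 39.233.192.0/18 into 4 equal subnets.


New prefix = 18 + 2 = 20
Each subnet has 4096 addresses
  39.233.192.0/20
  39.233.208.0/20
  39.233.224.0/20
  39.233.240.0/20
Subnets: 39.233.192.0/20, 39.233.208.0/20, 39.233.224.0/20, 39.233.240.0/20


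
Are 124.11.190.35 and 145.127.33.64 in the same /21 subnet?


Mask: 255.255.248.0
124.11.190.35 AND mask = 124.11.184.0
145.127.33.64 AND mask = 145.127.32.0
No, different subnets (124.11.184.0 vs 145.127.32.0)


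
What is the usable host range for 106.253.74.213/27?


Network: 106.253.74.192
Broadcast: 106.253.74.223
First usable = network + 1
Last usable = broadcast - 1
Range: 106.253.74.193 to 106.253.74.222


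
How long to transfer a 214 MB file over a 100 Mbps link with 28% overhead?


Effective throughput = 100 * (1 - 28/100) = 72 Mbps
File size in Mb = 214 * 8 = 1712 Mb
Time = 1712 / 72
Time = 23.7778 seconds


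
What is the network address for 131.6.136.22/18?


IP:   10000011.00000110.10001000.00010110
Mask: 11111111.11111111.11000000.00000000
AND operation:
Net:  10000011.00000110.10000000.00000000
Network: 131.6.128.0/18


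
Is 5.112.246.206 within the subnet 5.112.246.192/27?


Subnet network: 5.112.246.192
Test IP AND mask: 5.112.246.192
Yes, 5.112.246.206 is in 5.112.246.192/27


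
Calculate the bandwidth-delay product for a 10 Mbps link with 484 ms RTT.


BDP = bandwidth * RTT
= 10 Mbps * 484 ms
= 10 * 1e6 * 484 / 1000 bits
= 4840000 bits
= 605000 bytes
= 590.8203 KB
BDP = 4840000 bits (605000 bytes)


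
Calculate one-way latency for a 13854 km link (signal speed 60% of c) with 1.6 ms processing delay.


Speed = 0.6 * 3e5 km/s = 180000 km/s
Propagation delay = 13854 / 180000 = 0.077 s = 76.9667 ms
Processing delay = 1.6 ms
Total one-way latency = 78.5667 ms


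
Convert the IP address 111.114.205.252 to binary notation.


111 = 01101111
114 = 01110010
205 = 11001101
252 = 11111100
Binary: 01101111.01110010.11001101.11111100


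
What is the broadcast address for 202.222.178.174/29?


Network: 202.222.178.168/29
Host bits = 3
Set all host bits to 1:
Broadcast: 202.222.178.175


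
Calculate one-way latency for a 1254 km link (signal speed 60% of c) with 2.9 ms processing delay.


Speed = 0.6 * 3e5 km/s = 180000 km/s
Propagation delay = 1254 / 180000 = 0.007 s = 6.9667 ms
Processing delay = 2.9 ms
Total one-way latency = 9.8667 ms


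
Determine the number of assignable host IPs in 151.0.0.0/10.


Host bits = 32 - 10 = 22
Total addresses = 2^22 = 4194304
Usable = total - 2 (network and broadcast)
Usable hosts: 4194302


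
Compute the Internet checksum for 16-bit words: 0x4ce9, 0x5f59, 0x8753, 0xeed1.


Sum all words (with carry folding):
+ 0x4ce9 = 0x4ce9
+ 0x5f59 = 0xac42
+ 0x8753 = 0x3396
+ 0xeed1 = 0x2268
One's complement: ~0x2268
Checksum = 0xdd97


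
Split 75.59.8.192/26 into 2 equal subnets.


New prefix = 26 + 1 = 27
Each subnet has 32 addresses
  75.59.8.192/27
  75.59.8.224/27
Subnets: 75.59.8.192/27, 75.59.8.224/27


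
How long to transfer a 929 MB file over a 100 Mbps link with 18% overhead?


Effective throughput = 100 * (1 - 18/100) = 82 Mbps
File size in Mb = 929 * 8 = 7432 Mb
Time = 7432 / 82
Time = 90.6341 seconds


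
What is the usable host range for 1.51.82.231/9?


Network: 1.0.0.0
Broadcast: 1.127.255.255
First usable = network + 1
Last usable = broadcast - 1
Range: 1.0.0.1 to 1.127.255.254


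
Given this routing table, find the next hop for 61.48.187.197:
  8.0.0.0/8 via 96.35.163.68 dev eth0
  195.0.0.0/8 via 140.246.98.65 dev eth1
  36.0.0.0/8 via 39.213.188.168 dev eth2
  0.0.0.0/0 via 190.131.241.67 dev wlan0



Longest prefix match for 61.48.187.197:
  /8 8.0.0.0: no
  /8 195.0.0.0: no
  /8 36.0.0.0: no
  /0 0.0.0.0: MATCH
Selected: next-hop 190.131.241.67 via wlan0 (matched /0)


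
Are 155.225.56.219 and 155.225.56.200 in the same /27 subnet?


Mask: 255.255.255.224
155.225.56.219 AND mask = 155.225.56.192
155.225.56.200 AND mask = 155.225.56.192
Yes, same subnet (155.225.56.192)


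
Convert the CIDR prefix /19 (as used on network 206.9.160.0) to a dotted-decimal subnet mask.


/19 means 19 network bits, 13 host bits
Binary: 11111111111111111110000000000000
Mask: 255.255.224.0


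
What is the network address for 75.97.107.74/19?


IP:   01001011.01100001.01101011.01001010
Mask: 11111111.11111111.11100000.00000000
AND operation:
Net:  01001011.01100001.01100000.00000000
Network: 75.97.96.0/19


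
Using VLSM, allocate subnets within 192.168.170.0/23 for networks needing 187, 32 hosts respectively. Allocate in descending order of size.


187 hosts -> /24 (254 usable): 192.168.170.0/24
32 hosts -> /26 (62 usable): 192.168.171.0/26
Allocation: 192.168.170.0/24 (187 hosts, 254 usable); 192.168.171.0/26 (32 hosts, 62 usable)


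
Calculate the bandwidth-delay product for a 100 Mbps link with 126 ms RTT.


BDP = bandwidth * RTT
= 100 Mbps * 126 ms
= 100 * 1e6 * 126 / 1000 bits
= 12600000 bits
= 1575000 bytes
= 1538.0859 KB
BDP = 12600000 bits (1575000 bytes)


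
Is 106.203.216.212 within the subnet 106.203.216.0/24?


Subnet network: 106.203.216.0
Test IP AND mask: 106.203.216.0
Yes, 106.203.216.212 is in 106.203.216.0/24


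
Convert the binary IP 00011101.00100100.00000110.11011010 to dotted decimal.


00011101 = 29
00100100 = 36
00000110 = 6
11011010 = 218
IP: 29.36.6.218


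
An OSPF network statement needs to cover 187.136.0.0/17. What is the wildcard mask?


Subnet mask: 255.255.128.0
Wildcard = 255.255.255.255 - subnet mask
255 - 255 = 0
255 - 255 = 0
255 - 128 = 127
255 - 0 = 255
Wildcard: 0.0.127.255


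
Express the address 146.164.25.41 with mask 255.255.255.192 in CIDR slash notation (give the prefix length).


Binary: 11111111.11111111.11111111.11000000
Count leading 1s
Prefix: /26


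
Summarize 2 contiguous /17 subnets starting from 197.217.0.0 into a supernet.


Original prefix: /17
Number of subnets: 2 = 2^1
New prefix = 17 - 1 = 16
Supernet: 197.217.0.0/16


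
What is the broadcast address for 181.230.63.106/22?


Network: 181.230.60.0/22
Host bits = 10
Set all host bits to 1:
Broadcast: 181.230.63.255


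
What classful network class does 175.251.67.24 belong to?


First octet: 175
Binary: 10101111
10xxxxxx -> Class B (128-191)
Class B, default mask 255.255.0.0 (/16)


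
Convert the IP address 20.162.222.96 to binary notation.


20 = 00010100
162 = 10100010
222 = 11011110
96 = 01100000
Binary: 00010100.10100010.11011110.01100000


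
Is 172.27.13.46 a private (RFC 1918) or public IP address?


RFC 1918 private ranges:
  10.0.0.0/8 (10.0.0.0 - 10.255.255.255)
  172.16.0.0/12 (172.16.0.0 - 172.31.255.255)
  192.168.0.0/16 (192.168.0.0 - 192.168.255.255)
Private (in 172.16.0.0/12)


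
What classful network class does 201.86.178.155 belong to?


First octet: 201
Binary: 11001001
110xxxxx -> Class C (192-223)
Class C, default mask 255.255.255.0 (/24)


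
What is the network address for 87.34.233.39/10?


IP:   01010111.00100010.11101001.00100111
Mask: 11111111.11000000.00000000.00000000
AND operation:
Net:  01010111.00000000.00000000.00000000
Network: 87.0.0.0/10


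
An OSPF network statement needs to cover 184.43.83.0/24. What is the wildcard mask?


Subnet mask: 255.255.255.0
Wildcard = 255.255.255.255 - subnet mask
255 - 255 = 0
255 - 255 = 0
255 - 255 = 0
255 - 0 = 255
Wildcard: 0.0.0.255


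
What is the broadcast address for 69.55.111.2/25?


Network: 69.55.111.0/25
Host bits = 7
Set all host bits to 1:
Broadcast: 69.55.111.127


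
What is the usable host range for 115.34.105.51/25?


Network: 115.34.105.0
Broadcast: 115.34.105.127
First usable = network + 1
Last usable = broadcast - 1
Range: 115.34.105.1 to 115.34.105.126


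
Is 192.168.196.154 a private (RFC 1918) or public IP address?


RFC 1918 private ranges:
  10.0.0.0/8 (10.0.0.0 - 10.255.255.255)
  172.16.0.0/12 (172.16.0.0 - 172.31.255.255)
  192.168.0.0/16 (192.168.0.0 - 192.168.255.255)
Private (in 192.168.0.0/16)


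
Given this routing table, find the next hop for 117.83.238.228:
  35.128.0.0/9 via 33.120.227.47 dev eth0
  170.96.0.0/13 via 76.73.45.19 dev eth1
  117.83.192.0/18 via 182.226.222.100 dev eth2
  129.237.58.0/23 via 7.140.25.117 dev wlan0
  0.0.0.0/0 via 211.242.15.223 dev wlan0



Longest prefix match for 117.83.238.228:
  /9 35.128.0.0: no
  /13 170.96.0.0: no
  /18 117.83.192.0: MATCH
  /23 129.237.58.0: no
  /0 0.0.0.0: MATCH
Selected: next-hop 182.226.222.100 via eth2 (matched /18)


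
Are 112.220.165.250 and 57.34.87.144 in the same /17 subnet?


Mask: 255.255.128.0
112.220.165.250 AND mask = 112.220.128.0
57.34.87.144 AND mask = 57.34.0.0
No, different subnets (112.220.128.0 vs 57.34.0.0)


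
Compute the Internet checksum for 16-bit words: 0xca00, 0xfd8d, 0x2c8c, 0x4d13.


Sum all words (with carry folding):
+ 0xca00 = 0xca00
+ 0xfd8d = 0xc78e
+ 0x2c8c = 0xf41a
+ 0x4d13 = 0x412e
One's complement: ~0x412e
Checksum = 0xbed1


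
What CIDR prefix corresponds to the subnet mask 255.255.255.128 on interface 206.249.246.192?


Binary: 11111111.11111111.11111111.10000000
Count leading 1s
Prefix: /25


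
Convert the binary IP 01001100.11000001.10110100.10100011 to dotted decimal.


01001100 = 76
11000001 = 193
10110100 = 180
10100011 = 163
IP: 76.193.180.163


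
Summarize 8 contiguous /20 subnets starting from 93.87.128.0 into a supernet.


Original prefix: /20
Number of subnets: 8 = 2^3
New prefix = 20 - 3 = 17
Supernet: 93.87.128.0/17


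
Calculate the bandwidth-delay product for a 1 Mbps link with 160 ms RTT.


BDP = bandwidth * RTT
= 1 Mbps * 160 ms
= 1 * 1e6 * 160 / 1000 bits
= 160000 bits
= 20000 bytes
= 19.5312 KB
BDP = 160000 bits (20000 bytes)


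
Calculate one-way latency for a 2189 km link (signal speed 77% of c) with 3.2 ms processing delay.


Speed = 0.77 * 3e5 km/s = 231000 km/s
Propagation delay = 2189 / 231000 = 0.0095 s = 9.4762 ms
Processing delay = 3.2 ms
Total one-way latency = 12.6762 ms


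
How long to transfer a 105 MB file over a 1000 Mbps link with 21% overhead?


Effective throughput = 1000 * (1 - 21/100) = 790 Mbps
File size in Mb = 105 * 8 = 840 Mb
Time = 840 / 790
Time = 1.0633 seconds


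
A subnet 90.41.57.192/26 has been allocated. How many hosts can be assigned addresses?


Host bits = 32 - 26 = 6
Total addresses = 2^6 = 64
Usable = total - 2 (network and broadcast)
Usable hosts: 62


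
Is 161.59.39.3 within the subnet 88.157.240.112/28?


Subnet network: 88.157.240.112
Test IP AND mask: 161.59.39.0
No, 161.59.39.3 is not in 88.157.240.112/28


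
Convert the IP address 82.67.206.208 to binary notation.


82 = 01010010
67 = 01000011
206 = 11001110
208 = 11010000
Binary: 01010010.01000011.11001110.11010000


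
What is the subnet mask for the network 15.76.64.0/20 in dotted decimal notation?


/20 means 20 network bits, 12 host bits
Binary: 11111111111111111111000000000000
Mask: 255.255.240.0


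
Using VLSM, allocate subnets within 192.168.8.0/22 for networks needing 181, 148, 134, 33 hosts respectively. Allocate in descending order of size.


181 hosts -> /24 (254 usable): 192.168.8.0/24
148 hosts -> /24 (254 usable): 192.168.9.0/24
134 hosts -> /24 (254 usable): 192.168.10.0/24
33 hosts -> /26 (62 usable): 192.168.11.0/26
Allocation: 192.168.8.0/24 (181 hosts, 254 usable); 192.168.9.0/24 (148 hosts, 254 usable); 192.168.10.0/24 (134 hosts, 254 usable); 192.168.11.0/26 (33 hosts, 62 usable)


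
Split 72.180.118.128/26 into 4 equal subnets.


New prefix = 26 + 2 = 28
Each subnet has 16 addresses
  72.180.118.128/28
  72.180.118.144/28
  72.180.118.160/28
  72.180.118.176/28
Subnets: 72.180.118.128/28, 72.180.118.144/28, 72.180.118.160/28, 72.180.118.176/28


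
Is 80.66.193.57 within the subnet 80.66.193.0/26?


Subnet network: 80.66.193.0
Test IP AND mask: 80.66.193.0
Yes, 80.66.193.57 is in 80.66.193.0/26


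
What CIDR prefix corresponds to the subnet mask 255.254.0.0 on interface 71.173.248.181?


Binary: 11111111.11111110.00000000.00000000
Count leading 1s
Prefix: /15


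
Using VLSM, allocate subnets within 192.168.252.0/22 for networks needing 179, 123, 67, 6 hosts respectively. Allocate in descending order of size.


179 hosts -> /24 (254 usable): 192.168.252.0/24
123 hosts -> /25 (126 usable): 192.168.253.0/25
67 hosts -> /25 (126 usable): 192.168.253.128/25
6 hosts -> /29 (6 usable): 192.168.254.0/29
Allocation: 192.168.252.0/24 (179 hosts, 254 usable); 192.168.253.0/25 (123 hosts, 126 usable); 192.168.253.128/25 (67 hosts, 126 usable); 192.168.254.0/29 (6 hosts, 6 usable)


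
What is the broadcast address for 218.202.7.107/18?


Network: 218.202.0.0/18
Host bits = 14
Set all host bits to 1:
Broadcast: 218.202.63.255


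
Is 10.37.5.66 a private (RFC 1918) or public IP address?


RFC 1918 private ranges:
  10.0.0.0/8 (10.0.0.0 - 10.255.255.255)
  172.16.0.0/12 (172.16.0.0 - 172.31.255.255)
  192.168.0.0/16 (192.168.0.0 - 192.168.255.255)
Private (in 10.0.0.0/8)


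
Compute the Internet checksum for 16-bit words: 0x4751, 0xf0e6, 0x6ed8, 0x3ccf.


Sum all words (with carry folding):
+ 0x4751 = 0x4751
+ 0xf0e6 = 0x3838
+ 0x6ed8 = 0xa710
+ 0x3ccf = 0xe3df
One's complement: ~0xe3df
Checksum = 0x1c20


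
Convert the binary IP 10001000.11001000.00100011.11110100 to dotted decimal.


10001000 = 136
11001000 = 200
00100011 = 35
11110100 = 244
IP: 136.200.35.244


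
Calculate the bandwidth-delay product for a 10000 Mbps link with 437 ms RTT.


BDP = bandwidth * RTT
= 10000 Mbps * 437 ms
= 10000 * 1e6 * 437 / 1000 bits
= 4370000000 bits
= 546250000 bytes
= 533447.2656 KB
BDP = 4370000000 bits (546250000 bytes)


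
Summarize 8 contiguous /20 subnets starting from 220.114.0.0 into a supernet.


Original prefix: /20
Number of subnets: 8 = 2^3
New prefix = 20 - 3 = 17
Supernet: 220.114.0.0/17


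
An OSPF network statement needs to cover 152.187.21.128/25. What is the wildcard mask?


Subnet mask: 255.255.255.128
Wildcard = 255.255.255.255 - subnet mask
255 - 255 = 0
255 - 255 = 0
255 - 255 = 0
255 - 128 = 127
Wildcard: 0.0.0.127


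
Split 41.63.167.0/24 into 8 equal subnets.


New prefix = 24 + 3 = 27
Each subnet has 32 addresses
  41.63.167.0/27
  41.63.167.32/27
  41.63.167.64/27
  41.63.167.96/27
  41.63.167.128/27
  41.63.167.160/27
  41.63.167.192/27
  41.63.167.224/27
Subnets: 41.63.167.0/27, 41.63.167.32/27, 41.63.167.64/27, 41.63.167.96/27, 41.63.167.128/27, 41.63.167.160/27, 41.63.167.192/27, 41.63.167.224/27


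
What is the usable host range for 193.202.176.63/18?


Network: 193.202.128.0
Broadcast: 193.202.191.255
First usable = network + 1
Last usable = broadcast - 1
Range: 193.202.128.1 to 193.202.191.254


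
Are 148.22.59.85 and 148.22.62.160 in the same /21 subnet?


Mask: 255.255.248.0
148.22.59.85 AND mask = 148.22.56.0
148.22.62.160 AND mask = 148.22.56.0
Yes, same subnet (148.22.56.0)


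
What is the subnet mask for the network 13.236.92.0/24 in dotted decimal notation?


/24 means 24 network bits, 8 host bits
Binary: 11111111111111111111111100000000
Mask: 255.255.255.0


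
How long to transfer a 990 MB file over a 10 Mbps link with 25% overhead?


Effective throughput = 10 * (1 - 25/100) = 7.5 Mbps
File size in Mb = 990 * 8 = 7920 Mb
Time = 7920 / 7.5
Time = 1056 seconds


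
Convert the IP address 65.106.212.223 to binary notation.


65 = 01000001
106 = 01101010
212 = 11010100
223 = 11011111
Binary: 01000001.01101010.11010100.11011111


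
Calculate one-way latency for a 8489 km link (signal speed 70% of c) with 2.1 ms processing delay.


Speed = 0.7 * 3e5 km/s = 210000 km/s
Propagation delay = 8489 / 210000 = 0.0404 s = 40.4238 ms
Processing delay = 2.1 ms
Total one-way latency = 42.5238 ms


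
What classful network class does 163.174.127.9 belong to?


First octet: 163
Binary: 10100011
10xxxxxx -> Class B (128-191)
Class B, default mask 255.255.0.0 (/16)


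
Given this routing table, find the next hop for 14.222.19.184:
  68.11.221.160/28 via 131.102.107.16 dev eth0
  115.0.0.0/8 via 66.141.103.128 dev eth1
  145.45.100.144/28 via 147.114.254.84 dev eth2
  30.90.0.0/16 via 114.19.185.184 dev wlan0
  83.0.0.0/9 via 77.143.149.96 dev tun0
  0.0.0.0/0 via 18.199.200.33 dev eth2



Longest prefix match for 14.222.19.184:
  /28 68.11.221.160: no
  /8 115.0.0.0: no
  /28 145.45.100.144: no
  /16 30.90.0.0: no
  /9 83.0.0.0: no
  /0 0.0.0.0: MATCH
Selected: next-hop 18.199.200.33 via eth2 (matched /0)


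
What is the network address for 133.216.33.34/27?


IP:   10000101.11011000.00100001.00100010
Mask: 11111111.11111111.11111111.11100000
AND operation:
Net:  10000101.11011000.00100001.00100000
Network: 133.216.33.32/27


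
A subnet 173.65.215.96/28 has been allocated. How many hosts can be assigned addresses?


Host bits = 32 - 28 = 4
Total addresses = 2^4 = 16
Usable = total - 2 (network and broadcast)
Usable hosts: 14


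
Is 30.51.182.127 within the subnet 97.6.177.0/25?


Subnet network: 97.6.177.0
Test IP AND mask: 30.51.182.0
No, 30.51.182.127 is not in 97.6.177.0/25


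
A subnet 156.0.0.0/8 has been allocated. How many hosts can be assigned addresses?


Host bits = 32 - 8 = 24
Total addresses = 2^24 = 16777216
Usable = total - 2 (network and broadcast)
Usable hosts: 16777214


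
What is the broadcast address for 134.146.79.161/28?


Network: 134.146.79.160/28
Host bits = 4
Set all host bits to 1:
Broadcast: 134.146.79.175


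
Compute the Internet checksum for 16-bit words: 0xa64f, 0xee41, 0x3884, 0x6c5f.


Sum all words (with carry folding):
+ 0xa64f = 0xa64f
+ 0xee41 = 0x9491
+ 0x3884 = 0xcd15
+ 0x6c5f = 0x3975
One's complement: ~0x3975
Checksum = 0xc68a


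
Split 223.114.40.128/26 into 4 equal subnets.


New prefix = 26 + 2 = 28
Each subnet has 16 addresses
  223.114.40.128/28
  223.114.40.144/28
  223.114.40.160/28
  223.114.40.176/28
Subnets: 223.114.40.128/28, 223.114.40.144/28, 223.114.40.160/28, 223.114.40.176/28


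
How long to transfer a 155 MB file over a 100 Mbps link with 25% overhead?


Effective throughput = 100 * (1 - 25/100) = 75 Mbps
File size in Mb = 155 * 8 = 1240 Mb
Time = 1240 / 75
Time = 16.5333 seconds


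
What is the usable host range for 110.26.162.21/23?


Network: 110.26.162.0
Broadcast: 110.26.163.255
First usable = network + 1
Last usable = broadcast - 1
Range: 110.26.162.1 to 110.26.163.254


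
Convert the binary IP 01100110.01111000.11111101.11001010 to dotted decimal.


01100110 = 102
01111000 = 120
11111101 = 253
11001010 = 202
IP: 102.120.253.202


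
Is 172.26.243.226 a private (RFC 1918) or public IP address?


RFC 1918 private ranges:
  10.0.0.0/8 (10.0.0.0 - 10.255.255.255)
  172.16.0.0/12 (172.16.0.0 - 172.31.255.255)
  192.168.0.0/16 (192.168.0.0 - 192.168.255.255)
Private (in 172.16.0.0/12)


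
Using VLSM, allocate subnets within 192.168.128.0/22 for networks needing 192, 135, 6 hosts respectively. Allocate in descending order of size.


192 hosts -> /24 (254 usable): 192.168.128.0/24
135 hosts -> /24 (254 usable): 192.168.129.0/24
6 hosts -> /29 (6 usable): 192.168.130.0/29
Allocation: 192.168.128.0/24 (192 hosts, 254 usable); 192.168.129.0/24 (135 hosts, 254 usable); 192.168.130.0/29 (6 hosts, 6 usable)


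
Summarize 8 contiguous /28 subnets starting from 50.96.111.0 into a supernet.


Original prefix: /28
Number of subnets: 8 = 2^3
New prefix = 28 - 3 = 25
Supernet: 50.96.111.0/25


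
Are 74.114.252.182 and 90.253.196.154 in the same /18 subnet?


Mask: 255.255.192.0
74.114.252.182 AND mask = 74.114.192.0
90.253.196.154 AND mask = 90.253.192.0
No, different subnets (74.114.192.0 vs 90.253.192.0)


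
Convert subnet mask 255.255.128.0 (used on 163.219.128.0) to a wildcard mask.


Subnet mask: 255.255.128.0
Wildcard = 255.255.255.255 - subnet mask
255 - 255 = 0
255 - 255 = 0
255 - 128 = 127
255 - 0 = 255
Wildcard: 0.0.127.255


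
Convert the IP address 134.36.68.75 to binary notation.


134 = 10000110
36 = 00100100
68 = 01000100
75 = 01001011
Binary: 10000110.00100100.01000100.01001011


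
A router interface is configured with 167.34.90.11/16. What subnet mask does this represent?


/16 means 16 network bits, 16 host bits
Binary: 11111111111111110000000000000000
Mask: 255.255.0.0


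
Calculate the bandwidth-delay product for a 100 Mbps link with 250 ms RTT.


BDP = bandwidth * RTT
= 100 Mbps * 250 ms
= 100 * 1e6 * 250 / 1000 bits
= 25000000 bits
= 3125000 bytes
= 3051.7578 KB
BDP = 25000000 bits (3125000 bytes)


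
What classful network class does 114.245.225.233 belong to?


First octet: 114
Binary: 01110010
0xxxxxxx -> Class A (1-126)
Class A, default mask 255.0.0.0 (/8)


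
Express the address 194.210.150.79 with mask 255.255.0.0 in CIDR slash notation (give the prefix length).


Binary: 11111111.11111111.00000000.00000000
Count leading 1s
Prefix: /16


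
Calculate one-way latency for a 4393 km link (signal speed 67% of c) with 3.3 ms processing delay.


Speed = 0.67 * 3e5 km/s = 201000 km/s
Propagation delay = 4393 / 201000 = 0.0219 s = 21.8557 ms
Processing delay = 3.3 ms
Total one-way latency = 25.1557 ms


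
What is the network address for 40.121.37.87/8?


IP:   00101000.01111001.00100101.01010111
Mask: 11111111.00000000.00000000.00000000
AND operation:
Net:  00101000.00000000.00000000.00000000
Network: 40.0.0.0/8


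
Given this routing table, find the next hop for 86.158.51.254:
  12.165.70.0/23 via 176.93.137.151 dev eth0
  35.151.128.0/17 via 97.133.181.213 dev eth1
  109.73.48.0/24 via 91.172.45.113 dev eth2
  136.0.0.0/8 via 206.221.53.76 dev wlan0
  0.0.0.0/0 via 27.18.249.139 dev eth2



Longest prefix match for 86.158.51.254:
  /23 12.165.70.0: no
  /17 35.151.128.0: no
  /24 109.73.48.0: no
  /8 136.0.0.0: no
  /0 0.0.0.0: MATCH
Selected: next-hop 27.18.249.139 via eth2 (matched /0)


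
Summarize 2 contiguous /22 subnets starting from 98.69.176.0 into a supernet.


Original prefix: /22
Number of subnets: 2 = 2^1
New prefix = 22 - 1 = 21
Supernet: 98.69.176.0/21


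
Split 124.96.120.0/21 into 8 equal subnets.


New prefix = 21 + 3 = 24
Each subnet has 256 addresses
  124.96.120.0/24
  124.96.121.0/24
  124.96.122.0/24
  124.96.123.0/24
  124.96.124.0/24
  124.96.125.0/24
  124.96.126.0/24
  124.96.127.0/24
Subnets: 124.96.120.0/24, 124.96.121.0/24, 124.96.122.0/24, 124.96.123.0/24, 124.96.124.0/24, 124.96.125.0/24, 124.96.126.0/24, 124.96.127.0/24


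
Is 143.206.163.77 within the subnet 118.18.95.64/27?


Subnet network: 118.18.95.64
Test IP AND mask: 143.206.163.64
No, 143.206.163.77 is not in 118.18.95.64/27


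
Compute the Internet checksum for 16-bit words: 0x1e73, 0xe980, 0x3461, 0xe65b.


Sum all words (with carry folding):
+ 0x1e73 = 0x1e73
+ 0xe980 = 0x07f4
+ 0x3461 = 0x3c55
+ 0xe65b = 0x22b1
One's complement: ~0x22b1
Checksum = 0xdd4e


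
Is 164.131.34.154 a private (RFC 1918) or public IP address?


RFC 1918 private ranges:
  10.0.0.0/8 (10.0.0.0 - 10.255.255.255)
  172.16.0.0/12 (172.16.0.0 - 172.31.255.255)
  192.168.0.0/16 (192.168.0.0 - 192.168.255.255)
Public (not in any RFC 1918 range)
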